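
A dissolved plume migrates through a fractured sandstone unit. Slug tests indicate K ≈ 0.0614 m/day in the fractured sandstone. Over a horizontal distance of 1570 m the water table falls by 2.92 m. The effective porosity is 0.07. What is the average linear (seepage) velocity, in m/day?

0.00163

Hydraulic gradient i = Δh / L = 2.92 / 1570 = 0.001860.
Darcy flux q = K · i = 0.06140 × 0.001860 = 0.0001142 m/day.
Seepage velocity v = q / n_e = 0.0001142 / 0.07 = 0.001631 m/day.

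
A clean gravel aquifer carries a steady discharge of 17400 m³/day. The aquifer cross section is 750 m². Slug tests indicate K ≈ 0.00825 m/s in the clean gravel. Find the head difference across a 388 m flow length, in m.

12.6

Convert K: 0.00825 m/s × 86400 = 712.8 m/day.
From Q = K·A·i, i = Q / (K·A) = 17400 / (712.8 × 750.0) = 0.03255.
Head loss Δh = i · L = 0.03255 × 388 = 12.63 m.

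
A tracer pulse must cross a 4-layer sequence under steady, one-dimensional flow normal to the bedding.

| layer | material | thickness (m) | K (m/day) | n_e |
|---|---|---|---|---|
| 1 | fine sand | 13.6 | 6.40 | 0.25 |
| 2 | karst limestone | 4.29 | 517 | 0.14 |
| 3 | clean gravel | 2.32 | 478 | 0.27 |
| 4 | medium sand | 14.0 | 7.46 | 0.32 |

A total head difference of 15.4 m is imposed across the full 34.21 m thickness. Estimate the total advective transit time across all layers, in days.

2.37

With flow normal to the layers, continuity requires the same specific discharge q through every layer.
Σ(b_i/K_i) = 13.6/6.40 + 4.29/517 + 2.32/478 + 14.0/7.46 = 4.015 d.
q = Δh / Σ(b_i/K_i) = 15.4 / 4.015 = 3.836 m/day.
In each layer the seepage velocity is v_i = q/n_i, so the layer transit time is t_i = b_i·n_i / q:
  layer 1 (fine sand): t_1 = 13.6 × 0.25 / 3.836 = 0.8864 d
  layer 2 (karst limestone): t_2 = 4.29 × 0.14 / 3.836 = 0.1566 d
  layer 3 (clean gravel): t_3 = 2.32 × 0.27 / 3.836 = 0.1633 d
  layer 4 (medium sand): t_4 = 14.0 × 0.32 / 3.836 = 1.168 d
Total t = Σ t_i = 2.374 days.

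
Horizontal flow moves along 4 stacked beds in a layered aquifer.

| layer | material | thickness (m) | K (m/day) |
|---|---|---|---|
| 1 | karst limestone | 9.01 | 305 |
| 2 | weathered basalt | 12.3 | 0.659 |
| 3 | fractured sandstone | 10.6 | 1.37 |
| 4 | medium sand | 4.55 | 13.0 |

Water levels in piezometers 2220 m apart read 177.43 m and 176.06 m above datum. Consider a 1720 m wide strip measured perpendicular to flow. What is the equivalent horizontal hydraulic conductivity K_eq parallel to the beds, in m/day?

Flow is parallel to layering, so each bed carries its own Darcy discharge and the transmissivities add.
Σ(K_i·b_i) = 305×9.01 + 0.659×12.3 + 1.37×10.6 + 13.0×4.55 = 2830 m²/day.
Total thickness b = 36.46 m, so K_eq = Σ(K_i·b_i)/b = 77.61 m/day.

77.6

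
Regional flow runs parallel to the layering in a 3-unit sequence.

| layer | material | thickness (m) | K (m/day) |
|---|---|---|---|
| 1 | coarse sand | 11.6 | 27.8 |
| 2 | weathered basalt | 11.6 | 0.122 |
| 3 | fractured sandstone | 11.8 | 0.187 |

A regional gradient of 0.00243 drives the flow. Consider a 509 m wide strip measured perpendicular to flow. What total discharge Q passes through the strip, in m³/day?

403

Flow is parallel to layering, so each bed carries its own Darcy discharge and the transmissivities add.
Σ(K_i·b_i) = 27.8×11.6 + 0.122×11.6 + 0.187×11.8 = 326.1 m²/day.
Hydraulic gradient i = 0.00243.
Q = Σ(K_i·b_i) · W · i = 326.1 × 509 × 0.002430 = 403.3 m³/day.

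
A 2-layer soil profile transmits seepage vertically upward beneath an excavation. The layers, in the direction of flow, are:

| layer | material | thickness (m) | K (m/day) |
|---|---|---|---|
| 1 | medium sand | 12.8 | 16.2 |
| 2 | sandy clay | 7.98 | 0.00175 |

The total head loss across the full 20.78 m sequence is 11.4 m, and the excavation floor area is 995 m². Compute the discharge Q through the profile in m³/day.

2.49

Flow is perpendicular to layering, so the layers act in series and the equivalent K is the thickness-weighted harmonic mean.
Total thickness L = 12.8 + 7.98 = 20.78 m.
Σ(b_i/K_i) = 12.8/16.2 + 7.98/0.00175 = 4561 d.
K_eq = L / Σ(b_i/K_i) = 20.78 / 4561 = 0.004556 m/day.
Q = K_eq · A · (Δh/L) = 0.004556 × 995 × (11.4/20.78) = 2.487 m³/day.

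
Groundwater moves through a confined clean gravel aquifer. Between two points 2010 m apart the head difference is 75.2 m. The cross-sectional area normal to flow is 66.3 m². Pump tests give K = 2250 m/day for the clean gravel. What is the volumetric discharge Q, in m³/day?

5580

Hydraulic gradient i = Δh / L = 75.2 / 2010 = 0.03741.
Darcy's law: Q = K · A · i = 2250 × 66.30 × 0.03741 = 5581 m³/day.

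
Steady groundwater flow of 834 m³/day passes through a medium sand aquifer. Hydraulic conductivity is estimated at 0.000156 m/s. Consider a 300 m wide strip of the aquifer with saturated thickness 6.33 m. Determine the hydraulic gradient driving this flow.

Convert K: 0.000156 m/s × 86400 = 13.48 m/day.
Cross-sectional area A = 300 × 6.33 = 1899 m².
From Q = K·A·i, i = Q / (K·A) = 834 / (13.48 × 1899) = 0.03258.

0.0326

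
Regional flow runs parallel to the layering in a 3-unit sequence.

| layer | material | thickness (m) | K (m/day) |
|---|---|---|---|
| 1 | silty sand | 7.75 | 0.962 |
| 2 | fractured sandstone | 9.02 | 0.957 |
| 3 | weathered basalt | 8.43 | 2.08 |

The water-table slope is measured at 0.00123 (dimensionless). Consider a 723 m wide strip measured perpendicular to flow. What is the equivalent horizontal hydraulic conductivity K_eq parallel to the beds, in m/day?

1.33

Flow is parallel to layering, so each bed carries its own Darcy discharge and the transmissivities add.
Σ(K_i·b_i) = 0.962×7.75 + 0.957×9.02 + 2.08×8.43 = 33.62 m²/day.
Total thickness b = 25.20 m, so K_eq = Σ(K_i·b_i)/b = 1.334 m/day.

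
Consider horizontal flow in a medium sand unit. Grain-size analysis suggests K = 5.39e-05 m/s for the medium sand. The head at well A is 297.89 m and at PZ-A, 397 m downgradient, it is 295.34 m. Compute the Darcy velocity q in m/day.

Convert K: 5.39e-05 m/s × 86400 = 4.657 m/day.
Hydraulic gradient i = (297.89 − 295.34) / 397 = 2.55 / 397 = 0.006423.
Specific discharge q = K · i = 4.657 × 0.006423 = 0.02991 m/day.

0.0299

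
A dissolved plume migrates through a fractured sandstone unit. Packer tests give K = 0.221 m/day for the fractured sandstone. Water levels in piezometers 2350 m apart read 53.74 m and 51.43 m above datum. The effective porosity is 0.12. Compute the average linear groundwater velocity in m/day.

0.00181

Hydraulic gradient i = (53.74 − 51.43) / 2350 = 2.31 / 2350 = 0.0009830.
Darcy flux q = K · i = 0.2210 × 0.0009830 = 0.0002172 m/day.
Seepage velocity v = q / n_e = 0.0002172 / 0.12 = 0.001810 m/day.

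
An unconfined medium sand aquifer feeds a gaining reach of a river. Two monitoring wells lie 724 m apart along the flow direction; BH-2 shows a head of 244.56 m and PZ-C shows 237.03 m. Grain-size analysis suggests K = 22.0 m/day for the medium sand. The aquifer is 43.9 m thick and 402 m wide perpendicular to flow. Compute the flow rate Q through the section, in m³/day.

Cross-sectional area A = 402 × 43.9 = 17648 m².
Hydraulic gradient i = (244.56 − 237.03) / 724 = 7.53 / 724 = 0.01040.
Darcy's law: Q = K · A · i = 22.00 × 17648 × 0.01040 = 4038 m³/day.

4040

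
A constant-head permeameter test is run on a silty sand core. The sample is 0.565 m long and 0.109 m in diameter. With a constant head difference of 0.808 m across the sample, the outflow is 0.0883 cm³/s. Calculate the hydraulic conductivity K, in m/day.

0.572

Cross-sectional area A = π·(d/2)² = π × (0.109/2)² = 0.009331 m².
Convert discharge: 0.0883 cm³/s = 8.830e-08 m³/s.
Darcy's law rearranged: K = Q·L / (A·Δh) = 8.830e-08 × 0.565 / (0.009331 × 0.808) = 6.617e-06 m/s = 0.5717 m/day.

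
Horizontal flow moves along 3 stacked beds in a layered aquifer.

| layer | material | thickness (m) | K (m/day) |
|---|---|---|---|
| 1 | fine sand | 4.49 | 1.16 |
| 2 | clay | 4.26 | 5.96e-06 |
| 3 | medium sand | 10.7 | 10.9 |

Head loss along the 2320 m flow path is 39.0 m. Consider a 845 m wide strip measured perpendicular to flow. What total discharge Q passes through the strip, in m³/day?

1730

Flow is parallel to layering, so each bed carries its own Darcy discharge and the transmissivities add.
Σ(K_i·b_i) = 1.16×4.49 + 5.96e-06×4.26 + 10.9×10.7 = 121.8 m²/day.
Hydraulic gradient i = Δh / L = 39.0 / 2320 = 0.01681.
Q = Σ(K_i·b_i) · W · i = 121.8 × 845 × 0.01681 = 1731 m³/day.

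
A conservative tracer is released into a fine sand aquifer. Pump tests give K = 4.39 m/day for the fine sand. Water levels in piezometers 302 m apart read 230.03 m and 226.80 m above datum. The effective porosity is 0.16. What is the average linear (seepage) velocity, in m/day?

0.293

Hydraulic gradient i = (230.03 − 226.80) / 302 = 3.23 / 302 = 0.01070.
Darcy flux q = K · i = 4.390 × 0.01070 = 0.04695 m/day.
Seepage velocity v = q / n_e = 0.04695 / 0.16 = 0.2935 m/day.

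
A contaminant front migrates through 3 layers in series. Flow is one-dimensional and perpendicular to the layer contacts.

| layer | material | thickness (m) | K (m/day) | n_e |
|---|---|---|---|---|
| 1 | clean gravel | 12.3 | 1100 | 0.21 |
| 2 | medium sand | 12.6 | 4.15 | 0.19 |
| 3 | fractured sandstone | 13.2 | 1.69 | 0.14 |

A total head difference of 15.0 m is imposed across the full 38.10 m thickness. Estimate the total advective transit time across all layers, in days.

With flow normal to the layers, continuity requires the same specific discharge q through every layer.
Σ(b_i/K_i) = 12.3/1100 + 12.6/4.15 + 13.2/1.69 = 10.86 d.
q = Δh / Σ(b_i/K_i) = 15.0 / 10.86 = 1.381 m/day.
In each layer the seepage velocity is v_i = q/n_i, so the layer transit time is t_i = b_i·n_i / q:
  layer 1 (clean gravel): t_1 = 12.3 × 0.21 / 1.381 = 1.870 d
  layer 2 (medium sand): t_2 = 12.6 × 0.19 / 1.381 = 1.733 d
  layer 3 (fractured sandstone): t_3 = 13.2 × 0.14 / 1.381 = 1.338 d
Total t = Σ t_i = 4.940 days.

4.94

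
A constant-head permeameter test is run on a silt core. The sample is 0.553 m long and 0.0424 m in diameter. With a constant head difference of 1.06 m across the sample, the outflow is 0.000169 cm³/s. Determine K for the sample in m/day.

0.00540

Cross-sectional area A = π·(d/2)² = π × (0.0424/2)² = 0.001412 m².
Convert discharge: 0.000169 cm³/s = 1.690e-10 m³/s.
Darcy's law rearranged: K = Q·L / (A·Δh) = 1.690e-10 × 0.553 / (0.001412 × 1.06) = 6.244e-08 m/s = 0.005395 m/day.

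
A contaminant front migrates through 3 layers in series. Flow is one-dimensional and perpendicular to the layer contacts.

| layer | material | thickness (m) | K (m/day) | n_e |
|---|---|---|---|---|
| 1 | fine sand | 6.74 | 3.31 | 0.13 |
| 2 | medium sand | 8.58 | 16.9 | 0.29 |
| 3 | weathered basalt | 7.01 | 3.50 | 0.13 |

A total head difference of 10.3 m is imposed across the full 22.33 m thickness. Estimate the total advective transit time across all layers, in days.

1.89

With flow normal to the layers, continuity requires the same specific discharge q through every layer.
Σ(b_i/K_i) = 6.74/3.31 + 8.58/16.9 + 7.01/3.50 = 4.547 d.
q = Δh / Σ(b_i/K_i) = 10.3 / 4.547 = 2.265 m/day.
In each layer the seepage velocity is v_i = q/n_i, so the layer transit time is t_i = b_i·n_i / q:
  layer 1 (fine sand): t_1 = 6.74 × 0.13 / 2.265 = 0.3868 d
  layer 2 (medium sand): t_2 = 8.58 × 0.29 / 2.265 = 1.098 d
  layer 3 (weathered basalt): t_3 = 7.01 × 0.13 / 2.265 = 0.4023 d
Total t = Σ t_i = 1.887 days.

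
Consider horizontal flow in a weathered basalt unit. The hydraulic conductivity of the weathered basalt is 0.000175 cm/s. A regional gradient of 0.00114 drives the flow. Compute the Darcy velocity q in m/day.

Convert K: 0.000175 cm/s × 864 = 0.1512 m/day.
Hydraulic gradient i = 0.00114.
Specific discharge q = K · i = 0.1512 × 0.001140 = 0.0001724 m/day.

0.000172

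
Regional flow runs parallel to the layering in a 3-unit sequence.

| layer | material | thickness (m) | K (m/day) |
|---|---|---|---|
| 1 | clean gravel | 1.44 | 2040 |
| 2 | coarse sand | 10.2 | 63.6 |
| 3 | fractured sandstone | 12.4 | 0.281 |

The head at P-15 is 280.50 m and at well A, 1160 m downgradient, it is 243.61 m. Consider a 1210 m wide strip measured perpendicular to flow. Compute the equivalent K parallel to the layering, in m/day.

Flow is parallel to layering, so each bed carries its own Darcy discharge and the transmissivities add.
Σ(K_i·b_i) = 2040×1.44 + 63.6×10.2 + 0.281×12.4 = 3590 m²/day.
Total thickness b = 24.04 m, so K_eq = Σ(K_i·b_i)/b = 149.3 m/day.

149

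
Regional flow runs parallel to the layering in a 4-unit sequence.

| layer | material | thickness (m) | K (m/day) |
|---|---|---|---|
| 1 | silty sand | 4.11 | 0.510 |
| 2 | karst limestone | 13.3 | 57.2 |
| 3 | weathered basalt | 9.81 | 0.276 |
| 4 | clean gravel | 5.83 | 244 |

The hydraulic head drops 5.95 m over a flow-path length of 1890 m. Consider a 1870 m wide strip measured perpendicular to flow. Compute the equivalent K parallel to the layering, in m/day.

66.2

Flow is parallel to layering, so each bed carries its own Darcy discharge and the transmissivities add.
Σ(K_i·b_i) = 0.510×4.11 + 57.2×13.3 + 0.276×9.81 + 244×5.83 = 2188 m²/day.
Total thickness b = 33.05 m, so K_eq = Σ(K_i·b_i)/b = 66.21 m/day.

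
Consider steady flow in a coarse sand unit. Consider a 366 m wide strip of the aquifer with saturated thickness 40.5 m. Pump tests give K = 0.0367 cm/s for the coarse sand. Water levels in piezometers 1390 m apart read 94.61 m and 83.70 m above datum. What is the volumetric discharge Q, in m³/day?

3690

Convert K: 0.0367 cm/s × 864 = 31.71 m/day.
Cross-sectional area A = 366 × 40.5 = 14823 m².
Hydraulic gradient i = (94.61 − 83.70) / 1390 = 10.91 / 1390 = 0.007849.
Darcy's law: Q = K · A · i = 31.71 × 14823 × 0.007849 = 3689 m³/day.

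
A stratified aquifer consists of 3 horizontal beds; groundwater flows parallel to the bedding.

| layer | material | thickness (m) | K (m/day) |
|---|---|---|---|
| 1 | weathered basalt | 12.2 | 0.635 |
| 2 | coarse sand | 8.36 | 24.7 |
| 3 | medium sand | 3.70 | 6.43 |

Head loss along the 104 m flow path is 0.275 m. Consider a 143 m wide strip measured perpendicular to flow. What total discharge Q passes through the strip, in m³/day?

Flow is parallel to layering, so each bed carries its own Darcy discharge and the transmissivities add.
Σ(K_i·b_i) = 0.635×12.2 + 24.7×8.36 + 6.43×3.70 = 238.0 m²/day.
Hydraulic gradient i = Δh / L = 0.275 / 104 = 0.002644.
Q = Σ(K_i·b_i) · W · i = 238.0 × 143 × 0.002644 = 90.01 m³/day.

90.0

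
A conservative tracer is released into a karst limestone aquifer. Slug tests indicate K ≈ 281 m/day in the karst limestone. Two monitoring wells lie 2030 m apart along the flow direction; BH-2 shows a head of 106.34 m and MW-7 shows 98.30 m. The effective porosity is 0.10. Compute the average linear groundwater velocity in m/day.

Hydraulic gradient i = (106.34 − 98.30) / 2030 = 8.04 / 2030 = 0.003961.
Darcy flux q = K · i = 281.0 × 0.003961 = 1.113 m/day.
Seepage velocity v = q / n_e = 1.113 / 0.10 = 11.13 m/day.

11.1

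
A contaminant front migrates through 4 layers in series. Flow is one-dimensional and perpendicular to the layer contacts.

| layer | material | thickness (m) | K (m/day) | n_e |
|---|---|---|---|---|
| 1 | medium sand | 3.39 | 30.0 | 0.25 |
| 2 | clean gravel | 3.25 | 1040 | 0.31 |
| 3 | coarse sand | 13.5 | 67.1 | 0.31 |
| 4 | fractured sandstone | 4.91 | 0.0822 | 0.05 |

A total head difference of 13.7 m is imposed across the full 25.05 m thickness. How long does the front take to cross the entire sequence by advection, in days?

With flow normal to the layers, continuity requires the same specific discharge q through every layer.
Σ(b_i/K_i) = 3.39/30.0 + 3.25/1040 + 13.5/67.1 + 4.91/0.0822 = 60.05 d.
q = Δh / Σ(b_i/K_i) = 13.7 / 60.05 = 0.2281 m/day.
In each layer the seepage velocity is v_i = q/n_i, so the layer transit time is t_i = b_i·n_i / q:
  layer 1 (medium sand): t_1 = 3.39 × 0.25 / 0.2281 = 3.715 d
  layer 2 (clean gravel): t_2 = 3.25 × 0.31 / 0.2281 = 4.416 d
  layer 3 (coarse sand): t_3 = 13.5 × 0.31 / 0.2281 = 18.34 d
  layer 4 (fractured sandstone): t_4 = 4.91 × 0.05 / 0.2281 = 1.076 d
Total t = Σ t_i = 27.55 days.

27.6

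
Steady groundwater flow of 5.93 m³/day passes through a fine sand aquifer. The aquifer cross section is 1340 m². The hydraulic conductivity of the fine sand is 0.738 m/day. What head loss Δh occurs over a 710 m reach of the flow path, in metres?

4.26

From Q = K·A·i, i = Q / (K·A) = 5.93 / (0.7380 × 1340) = 0.005996.
Head loss Δh = i · L = 0.005996 × 710 = 4.257 m.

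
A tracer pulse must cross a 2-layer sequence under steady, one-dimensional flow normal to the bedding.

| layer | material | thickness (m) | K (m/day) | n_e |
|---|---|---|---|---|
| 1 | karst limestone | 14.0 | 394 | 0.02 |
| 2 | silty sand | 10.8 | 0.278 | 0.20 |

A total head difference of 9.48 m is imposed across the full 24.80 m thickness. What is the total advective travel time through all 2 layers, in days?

10.0

With flow normal to the layers, continuity requires the same specific discharge q through every layer.
Σ(b_i/K_i) = 14.0/394 + 10.8/0.278 = 38.88 d.
q = Δh / Σ(b_i/K_i) = 9.48 / 38.88 = 0.2438 m/day.
In each layer the seepage velocity is v_i = q/n_i, so the layer transit time is t_i = b_i·n_i / q:
  layer 1 (karst limestone): t_1 = 14.0 × 0.02 / 0.2438 = 1.148 d
  layer 2 (silty sand): t_2 = 10.8 × 0.20 / 0.2438 = 8.860 d
Total t = Σ t_i = 10.01 days.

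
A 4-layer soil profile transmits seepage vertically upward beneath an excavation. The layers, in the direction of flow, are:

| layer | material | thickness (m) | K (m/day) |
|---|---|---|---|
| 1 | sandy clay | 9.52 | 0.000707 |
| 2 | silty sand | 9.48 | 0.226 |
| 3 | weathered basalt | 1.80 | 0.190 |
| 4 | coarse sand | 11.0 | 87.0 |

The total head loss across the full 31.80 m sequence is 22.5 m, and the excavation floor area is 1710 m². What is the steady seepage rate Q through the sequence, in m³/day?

Flow is perpendicular to layering, so the layers act in series and the equivalent K is the thickness-weighted harmonic mean.
Total thickness L = 9.52 + 9.48 + 1.80 + 11.0 = 31.80 m.
Σ(b_i/K_i) = 9.52/0.000707 + 9.48/0.226 + 1.80/0.190 + 11.0/87.0 = 13517 d.
K_eq = L / Σ(b_i/K_i) = 31.80 / 13517 = 0.002353 m/day.
Q = K_eq · A · (Δh/L) = 0.002353 × 1710 × (22.5/31.80) = 2.846 m³/day.

2.85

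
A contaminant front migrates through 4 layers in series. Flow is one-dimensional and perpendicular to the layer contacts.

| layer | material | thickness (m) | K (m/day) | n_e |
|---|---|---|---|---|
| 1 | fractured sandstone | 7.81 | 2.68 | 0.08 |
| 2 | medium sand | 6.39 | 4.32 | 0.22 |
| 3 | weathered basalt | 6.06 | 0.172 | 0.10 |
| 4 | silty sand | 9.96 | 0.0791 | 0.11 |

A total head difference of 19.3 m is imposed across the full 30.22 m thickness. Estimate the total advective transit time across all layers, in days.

With flow normal to the layers, continuity requires the same specific discharge q through every layer.
Σ(b_i/K_i) = 7.81/2.68 + 6.39/4.32 + 6.06/0.172 + 9.96/0.0791 = 165.5 d.
q = Δh / Σ(b_i/K_i) = 19.3 / 165.5 = 0.1166 m/day.
In each layer the seepage velocity is v_i = q/n_i, so the layer transit time is t_i = b_i·n_i / q:
  layer 1 (fractured sandstone): t_1 = 7.81 × 0.08 / 0.1166 = 5.359 d
  layer 2 (medium sand): t_2 = 6.39 × 0.22 / 0.1166 = 12.06 d
  layer 3 (weathered basalt): t_3 = 6.06 × 0.10 / 0.1166 = 5.198 d
  layer 4 (silty sand): t_4 = 9.96 × 0.11 / 0.1166 = 9.397 d
Total t = Σ t_i = 32.01 days.

32.0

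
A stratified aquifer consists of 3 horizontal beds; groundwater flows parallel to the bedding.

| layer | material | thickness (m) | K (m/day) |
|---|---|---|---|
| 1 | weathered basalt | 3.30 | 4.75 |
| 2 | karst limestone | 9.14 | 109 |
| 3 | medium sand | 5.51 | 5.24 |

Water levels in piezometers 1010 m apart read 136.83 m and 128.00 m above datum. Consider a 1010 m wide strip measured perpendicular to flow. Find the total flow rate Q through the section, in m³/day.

9190

Flow is parallel to layering, so each bed carries its own Darcy discharge and the transmissivities add.
Σ(K_i·b_i) = 4.75×3.30 + 109×9.14 + 5.24×5.51 = 1041 m²/day.
Hydraulic gradient i = (136.83 − 128.00) / 1010 = 8.83 / 1010 = 0.008743.
Q = Σ(K_i·b_i) · W · i = 1041 × 1010 × 0.008743 = 9190 m³/day.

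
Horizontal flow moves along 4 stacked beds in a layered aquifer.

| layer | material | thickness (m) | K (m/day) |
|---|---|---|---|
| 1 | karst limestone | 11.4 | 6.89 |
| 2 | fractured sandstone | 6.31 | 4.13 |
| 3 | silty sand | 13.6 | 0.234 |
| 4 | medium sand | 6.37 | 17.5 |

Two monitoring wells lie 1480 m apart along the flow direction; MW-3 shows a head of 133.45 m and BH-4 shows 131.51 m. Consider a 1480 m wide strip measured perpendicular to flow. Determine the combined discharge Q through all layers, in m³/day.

425

Flow is parallel to layering, so each bed carries its own Darcy discharge and the transmissivities add.
Σ(K_i·b_i) = 6.89×11.4 + 4.13×6.31 + 0.234×13.6 + 17.5×6.37 = 219.3 m²/day.
Hydraulic gradient i = (133.45 − 131.51) / 1480 = 1.94 / 1480 = 0.001311.
Q = Σ(K_i·b_i) · W · i = 219.3 × 1480 × 0.001311 = 425.4 m³/day.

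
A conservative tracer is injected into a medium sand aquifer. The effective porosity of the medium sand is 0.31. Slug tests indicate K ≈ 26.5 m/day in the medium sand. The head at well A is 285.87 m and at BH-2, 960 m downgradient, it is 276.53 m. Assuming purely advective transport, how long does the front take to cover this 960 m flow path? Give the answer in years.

Hydraulic gradient i = (285.87 − 276.53) / 960 = 9.34 / 960 = 0.009729.
Darcy flux q = K · i = 26.50 × 0.009729 = 0.2578 m/day.
Seepage velocity v = q / n_e = 0.2578 / 0.31 = 0.8317 m/day.
Travel time t = L / v = 960 / 0.8317 = 1154 days = 3.160 years.

3.16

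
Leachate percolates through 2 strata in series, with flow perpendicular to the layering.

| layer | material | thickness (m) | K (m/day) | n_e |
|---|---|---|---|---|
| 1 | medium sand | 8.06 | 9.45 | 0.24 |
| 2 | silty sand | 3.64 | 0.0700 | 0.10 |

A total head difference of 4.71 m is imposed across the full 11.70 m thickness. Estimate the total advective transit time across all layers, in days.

25.8

With flow normal to the layers, continuity requires the same specific discharge q through every layer.
Σ(b_i/K_i) = 8.06/9.45 + 3.64/0.0700 = 52.85 d.
q = Δh / Σ(b_i/K_i) = 4.71 / 52.85 = 0.08912 m/day.
In each layer the seepage velocity is v_i = q/n_i, so the layer transit time is t_i = b_i·n_i / q:
  layer 1 (medium sand): t_1 = 8.06 × 0.24 / 0.08912 = 21.71 d
  layer 2 (silty sand): t_2 = 3.64 × 0.10 / 0.08912 = 4.085 d
Total t = Σ t_i = 25.79 days.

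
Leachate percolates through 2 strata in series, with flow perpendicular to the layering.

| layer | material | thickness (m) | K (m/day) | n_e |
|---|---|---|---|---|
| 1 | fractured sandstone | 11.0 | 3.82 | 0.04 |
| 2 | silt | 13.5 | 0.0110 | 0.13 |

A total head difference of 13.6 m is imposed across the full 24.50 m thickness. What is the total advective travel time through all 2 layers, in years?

With flow normal to the layers, continuity requires the same specific discharge q through every layer.
Σ(b_i/K_i) = 11.0/3.82 + 13.5/0.0110 = 1230 d.
q = Δh / Σ(b_i/K_i) = 13.6 / 1230 = 0.01106 m/day.
In each layer the seepage velocity is v_i = q/n_i, so the layer transit time is t_i = b_i·n_i / q:
  layer 1 (fractured sandstone): t_1 = 11.0 × 0.04 / 0.01106 = 39.80 d
  layer 2 (silt): t_2 = 13.5 × 0.13 / 0.01106 = 158.7 d
Total t = Σ t_i = 198.5 days = 0.5436 years.

0.544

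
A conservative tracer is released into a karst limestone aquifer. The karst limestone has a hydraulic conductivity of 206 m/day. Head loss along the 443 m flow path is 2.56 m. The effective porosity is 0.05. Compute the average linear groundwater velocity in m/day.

23.8

Hydraulic gradient i = Δh / L = 2.56 / 443 = 0.005779.
Darcy flux q = K · i = 206.0 × 0.005779 = 1.190 m/day.
Seepage velocity v = q / n_e = 1.190 / 0.05 = 23.81 m/day.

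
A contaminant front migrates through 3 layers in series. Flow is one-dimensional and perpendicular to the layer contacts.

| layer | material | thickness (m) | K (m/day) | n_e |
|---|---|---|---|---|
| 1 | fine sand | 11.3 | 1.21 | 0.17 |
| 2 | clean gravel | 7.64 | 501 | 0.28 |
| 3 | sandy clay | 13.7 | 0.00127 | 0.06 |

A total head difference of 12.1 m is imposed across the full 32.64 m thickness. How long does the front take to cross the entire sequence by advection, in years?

With flow normal to the layers, continuity requires the same specific discharge q through every layer.
Σ(b_i/K_i) = 11.3/1.21 + 7.64/501 + 13.7/0.00127 = 10797 d.
q = Δh / Σ(b_i/K_i) = 12.1 / 10797 = 0.001121 m/day.
In each layer the seepage velocity is v_i = q/n_i, so the layer transit time is t_i = b_i·n_i / q:
  layer 1 (fine sand): t_1 = 11.3 × 0.17 / 0.001121 = 1714 d
  layer 2 (clean gravel): t_2 = 7.64 × 0.28 / 0.001121 = 1909 d
  layer 3 (sandy clay): t_3 = 13.7 × 0.06 / 0.001121 = 733.5 d
Total t = Σ t_i = 4356 days = 11.93 years.

11.9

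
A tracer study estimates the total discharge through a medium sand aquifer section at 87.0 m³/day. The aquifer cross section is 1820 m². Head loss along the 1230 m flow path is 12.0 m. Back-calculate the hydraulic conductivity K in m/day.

Hydraulic gradient i = Δh / L = 12.0 / 1230 = 0.009756.
From Q = K·A·i, K = Q / (A·i) = 87.0 / (1820 × 0.009756) = 4.900 m/day.

4.90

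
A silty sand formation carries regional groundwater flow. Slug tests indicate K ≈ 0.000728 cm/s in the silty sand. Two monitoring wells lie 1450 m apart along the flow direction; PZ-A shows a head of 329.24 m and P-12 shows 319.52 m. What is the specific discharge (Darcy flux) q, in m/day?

Convert K: 0.000728 cm/s × 864 = 0.6290 m/day.
Hydraulic gradient i = (329.24 − 319.52) / 1450 = 9.72 / 1450 = 0.006703.
Specific discharge q = K · i = 0.6290 × 0.006703 = 0.004216 m/day.

0.00422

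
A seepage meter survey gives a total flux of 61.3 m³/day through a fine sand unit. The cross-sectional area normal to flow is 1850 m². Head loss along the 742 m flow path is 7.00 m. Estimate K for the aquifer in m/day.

3.51

Hydraulic gradient i = Δh / L = 7.00 / 742 = 0.009434.
From Q = K·A·i, K = Q / (A·i) = 61.3 / (1850 × 0.009434) = 3.512 m/day.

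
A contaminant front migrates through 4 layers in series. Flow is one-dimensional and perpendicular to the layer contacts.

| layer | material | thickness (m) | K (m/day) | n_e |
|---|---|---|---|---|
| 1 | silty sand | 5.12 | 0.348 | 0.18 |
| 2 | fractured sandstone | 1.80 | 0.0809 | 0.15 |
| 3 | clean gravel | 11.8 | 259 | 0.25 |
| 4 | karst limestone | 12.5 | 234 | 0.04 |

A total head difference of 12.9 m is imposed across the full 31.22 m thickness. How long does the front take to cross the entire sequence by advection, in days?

With flow normal to the layers, continuity requires the same specific discharge q through every layer.
Σ(b_i/K_i) = 5.12/0.348 + 1.80/0.0809 + 11.8/259 + 12.5/234 = 37.06 d.
q = Δh / Σ(b_i/K_i) = 12.9 / 37.06 = 0.3481 m/day.
In each layer the seepage velocity is v_i = q/n_i, so the layer transit time is t_i = b_i·n_i / q:
  layer 1 (silty sand): t_1 = 5.12 × 0.18 / 0.3481 = 2.648 d
  layer 2 (fractured sandstone): t_2 = 1.80 × 0.15 / 0.3481 = 0.7757 d
  layer 3 (clean gravel): t_3 = 11.8 × 0.25 / 0.3481 = 8.475 d
  layer 4 (karst limestone): t_4 = 12.5 × 0.04 / 0.3481 = 1.436 d
Total t = Σ t_i = 13.34 days.

13.3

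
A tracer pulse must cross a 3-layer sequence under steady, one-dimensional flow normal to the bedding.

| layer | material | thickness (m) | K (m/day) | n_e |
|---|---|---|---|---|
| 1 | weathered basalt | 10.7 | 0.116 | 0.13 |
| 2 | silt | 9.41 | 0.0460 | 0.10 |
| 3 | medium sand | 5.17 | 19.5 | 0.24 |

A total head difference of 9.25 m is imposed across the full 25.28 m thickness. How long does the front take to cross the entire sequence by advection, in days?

With flow normal to the layers, continuity requires the same specific discharge q through every layer.
Σ(b_i/K_i) = 10.7/0.116 + 9.41/0.0460 + 5.17/19.5 = 297.1 d.
q = Δh / Σ(b_i/K_i) = 9.25 / 297.1 = 0.03114 m/day.
In each layer the seepage velocity is v_i = q/n_i, so the layer transit time is t_i = b_i·n_i / q:
  layer 1 (weathered basalt): t_1 = 10.7 × 0.13 / 0.03114 = 44.67 d
  layer 2 (silt): t_2 = 9.41 × 0.10 / 0.03114 = 30.22 d
  layer 3 (medium sand): t_3 = 5.17 × 0.24 / 0.03114 = 39.85 d
Total t = Σ t_i = 114.7 days.

115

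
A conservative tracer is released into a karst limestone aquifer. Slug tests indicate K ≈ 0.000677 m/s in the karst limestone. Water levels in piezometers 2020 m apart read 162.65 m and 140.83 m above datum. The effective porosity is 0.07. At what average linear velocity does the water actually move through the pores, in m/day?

Convert K: 0.000677 m/s × 86400 = 58.49 m/day.
Hydraulic gradient i = (162.65 − 140.83) / 2020 = 21.82 / 2020 = 0.01080.
Darcy flux q = K · i = 58.49 × 0.01080 = 0.6318 m/day.
Seepage velocity v = q / n_e = 0.6318 / 0.07 = 9.026 m/day.

9.03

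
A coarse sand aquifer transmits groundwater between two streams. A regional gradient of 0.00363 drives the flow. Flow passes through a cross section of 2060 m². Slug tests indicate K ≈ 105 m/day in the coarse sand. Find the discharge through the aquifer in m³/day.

Hydraulic gradient i = 0.00363.
Darcy's law: Q = K · A · i = 105.0 × 2060 × 0.003630 = 785.2 m³/day.

785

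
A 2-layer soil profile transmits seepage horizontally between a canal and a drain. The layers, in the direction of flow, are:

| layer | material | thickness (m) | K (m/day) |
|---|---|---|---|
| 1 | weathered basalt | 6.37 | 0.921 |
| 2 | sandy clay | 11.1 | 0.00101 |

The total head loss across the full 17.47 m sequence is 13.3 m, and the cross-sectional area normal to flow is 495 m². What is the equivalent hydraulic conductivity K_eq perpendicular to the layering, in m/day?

0.00159

Flow is perpendicular to layering, so the layers act in series and the equivalent K is the thickness-weighted harmonic mean.
Total thickness L = 6.37 + 11.1 = 17.47 m.
Σ(b_i/K_i) = 6.37/0.921 + 11.1/0.00101 = 10997 d.
K_eq = L / Σ(b_i/K_i) = 17.47 / 10997 = 0.001589 m/day.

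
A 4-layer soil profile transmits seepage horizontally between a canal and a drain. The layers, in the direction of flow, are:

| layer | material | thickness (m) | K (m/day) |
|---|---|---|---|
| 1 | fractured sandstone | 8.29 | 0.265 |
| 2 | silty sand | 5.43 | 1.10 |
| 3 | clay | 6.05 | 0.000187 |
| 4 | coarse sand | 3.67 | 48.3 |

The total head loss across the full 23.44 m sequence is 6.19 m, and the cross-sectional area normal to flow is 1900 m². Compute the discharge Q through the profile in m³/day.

Flow is perpendicular to layering, so the layers act in series and the equivalent K is the thickness-weighted harmonic mean.
Total thickness L = 8.29 + 5.43 + 6.05 + 3.67 = 23.44 m.
Σ(b_i/K_i) = 8.29/0.265 + 5.43/1.10 + 6.05/0.000187 + 3.67/48.3 = 32389 d.
K_eq = L / Σ(b_i/K_i) = 23.44 / 32389 = 0.0007237 m/day.
Q = K_eq · A · (Δh/L) = 0.0007237 × 1900 × (6.19/23.44) = 0.3631 m³/day.

0.363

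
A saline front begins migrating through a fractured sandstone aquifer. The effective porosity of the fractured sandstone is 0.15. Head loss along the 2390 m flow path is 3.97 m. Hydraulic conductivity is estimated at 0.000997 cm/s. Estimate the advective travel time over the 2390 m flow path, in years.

Convert K: 0.000997 cm/s × 864 = 0.8614 m/day.
Hydraulic gradient i = Δh / L = 3.97 / 2390 = 0.001661.
Darcy flux q = K · i = 0.8614 × 0.001661 = 0.001431 m/day.
Seepage velocity v = q / n_e = 0.001431 / 0.15 = 0.009539 m/day.
Travel time t = L / v = 2390 / 0.009539 = 2.505e+05 days = 686.0 years.

686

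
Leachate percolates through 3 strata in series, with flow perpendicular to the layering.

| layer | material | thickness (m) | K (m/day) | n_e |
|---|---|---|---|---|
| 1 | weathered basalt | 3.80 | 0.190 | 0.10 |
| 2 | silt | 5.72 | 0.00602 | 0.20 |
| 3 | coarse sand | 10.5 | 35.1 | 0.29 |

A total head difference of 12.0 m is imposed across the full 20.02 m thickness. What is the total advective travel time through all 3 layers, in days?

370

With flow normal to the layers, continuity requires the same specific discharge q through every layer.
Σ(b_i/K_i) = 3.80/0.190 + 5.72/0.00602 + 10.5/35.1 = 970.5 d.
q = Δh / Σ(b_i/K_i) = 12.0 / 970.5 = 0.01237 m/day.
In each layer the seepage velocity is v_i = q/n_i, so the layer transit time is t_i = b_i·n_i / q:
  layer 1 (weathered basalt): t_1 = 3.80 × 0.10 / 0.01237 = 30.73 d
  layer 2 (silt): t_2 = 5.72 × 0.20 / 0.01237 = 92.52 d
  layer 3 (coarse sand): t_3 = 10.5 × 0.29 / 0.01237 = 246.3 d
Total t = Σ t_i = 369.5 days.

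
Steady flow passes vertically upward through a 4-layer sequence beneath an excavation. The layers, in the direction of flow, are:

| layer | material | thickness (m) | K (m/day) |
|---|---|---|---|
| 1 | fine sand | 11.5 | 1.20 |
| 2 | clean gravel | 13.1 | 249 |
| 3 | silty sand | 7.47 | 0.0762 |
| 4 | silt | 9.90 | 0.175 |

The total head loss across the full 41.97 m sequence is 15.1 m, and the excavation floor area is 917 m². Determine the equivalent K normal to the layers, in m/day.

Flow is perpendicular to layering, so the layers act in series and the equivalent K is the thickness-weighted harmonic mean.
Total thickness L = 11.5 + 13.1 + 7.47 + 9.90 = 41.97 m.
Σ(b_i/K_i) = 11.5/1.20 + 13.1/249 + 7.47/0.0762 + 9.90/0.175 = 164.2 d.
K_eq = L / Σ(b_i/K_i) = 41.97 / 164.2 = 0.2555 m/day.

0.256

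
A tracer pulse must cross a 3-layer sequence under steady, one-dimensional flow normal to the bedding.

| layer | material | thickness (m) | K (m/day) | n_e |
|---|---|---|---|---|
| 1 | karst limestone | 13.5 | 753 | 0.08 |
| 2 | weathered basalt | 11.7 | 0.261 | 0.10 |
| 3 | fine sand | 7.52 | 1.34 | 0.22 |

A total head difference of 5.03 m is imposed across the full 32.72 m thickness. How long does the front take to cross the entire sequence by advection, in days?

With flow normal to the layers, continuity requires the same specific discharge q through every layer.
Σ(b_i/K_i) = 13.5/753 + 11.7/0.261 + 7.52/1.34 = 50.46 d.
q = Δh / Σ(b_i/K_i) = 5.03 / 50.46 = 0.09969 m/day.
In each layer the seepage velocity is v_i = q/n_i, so the layer transit time is t_i = b_i·n_i / q:
  layer 1 (karst limestone): t_1 = 13.5 × 0.08 / 0.09969 = 10.83 d
  layer 2 (weathered basalt): t_2 = 11.7 × 0.10 / 0.09969 = 11.74 d
  layer 3 (fine sand): t_3 = 7.52 × 0.22 / 0.09969 = 16.60 d
Total t = Σ t_i = 39.17 days.

39.2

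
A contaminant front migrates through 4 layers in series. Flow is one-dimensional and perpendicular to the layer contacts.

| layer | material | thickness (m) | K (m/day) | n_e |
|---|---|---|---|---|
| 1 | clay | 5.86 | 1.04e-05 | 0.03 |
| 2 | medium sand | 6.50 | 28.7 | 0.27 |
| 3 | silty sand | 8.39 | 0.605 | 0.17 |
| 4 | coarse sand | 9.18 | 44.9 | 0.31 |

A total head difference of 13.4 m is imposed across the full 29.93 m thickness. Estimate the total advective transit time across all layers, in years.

With flow normal to the layers, continuity requires the same specific discharge q through every layer.
Σ(b_i/K_i) = 5.86/1.04e-05 + 6.50/28.7 + 8.39/0.605 + 9.18/44.9 = 5.635e+05 d.
q = Δh / Σ(b_i/K_i) = 13.4 / 5.635e+05 = 2.378e-05 m/day.
In each layer the seepage velocity is v_i = q/n_i, so the layer transit time is t_i = b_i·n_i / q:
  layer 1 (clay): t_1 = 5.86 × 0.03 / 2.378e-05 = 7392 d
  layer 2 (medium sand): t_2 = 6.50 × 0.27 / 2.378e-05 = 73799 d
  layer 3 (silty sand): t_3 = 8.39 × 0.17 / 2.378e-05 = 59977 d
  layer 4 (coarse sand): t_4 = 9.18 × 0.31 / 2.378e-05 = 1.197e+05 d
Total t = Σ t_i = 2.608e+05 days = 714.1 years.

714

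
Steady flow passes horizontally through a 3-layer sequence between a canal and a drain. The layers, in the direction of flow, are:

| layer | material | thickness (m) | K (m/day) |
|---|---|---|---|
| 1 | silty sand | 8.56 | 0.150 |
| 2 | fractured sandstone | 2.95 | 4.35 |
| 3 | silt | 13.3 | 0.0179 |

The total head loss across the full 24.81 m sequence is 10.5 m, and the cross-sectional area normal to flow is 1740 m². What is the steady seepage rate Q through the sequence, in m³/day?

22.8

Flow is perpendicular to layering, so the layers act in series and the equivalent K is the thickness-weighted harmonic mean.
Total thickness L = 8.56 + 2.95 + 13.3 = 24.81 m.
Σ(b_i/K_i) = 8.56/0.150 + 2.95/4.35 + 13.3/0.0179 = 800.8 d.
K_eq = L / Σ(b_i/K_i) = 24.81 / 800.8 = 0.03098 m/day.
Q = K_eq · A · (Δh/L) = 0.03098 × 1740 × (10.5/24.81) = 22.82 m³/day.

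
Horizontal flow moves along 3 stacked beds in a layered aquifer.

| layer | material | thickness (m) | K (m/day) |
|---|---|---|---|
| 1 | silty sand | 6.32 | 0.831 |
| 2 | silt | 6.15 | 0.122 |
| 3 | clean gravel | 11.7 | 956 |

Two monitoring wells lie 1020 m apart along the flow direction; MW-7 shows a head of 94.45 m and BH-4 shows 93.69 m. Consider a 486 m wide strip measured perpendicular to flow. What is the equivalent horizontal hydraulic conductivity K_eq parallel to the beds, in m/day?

463

Flow is parallel to layering, so each bed carries its own Darcy discharge and the transmissivities add.
Σ(K_i·b_i) = 0.831×6.32 + 0.122×6.15 + 956×11.7 = 11191 m²/day.
Total thickness b = 24.17 m, so K_eq = Σ(K_i·b_i)/b = 463.0 m/day.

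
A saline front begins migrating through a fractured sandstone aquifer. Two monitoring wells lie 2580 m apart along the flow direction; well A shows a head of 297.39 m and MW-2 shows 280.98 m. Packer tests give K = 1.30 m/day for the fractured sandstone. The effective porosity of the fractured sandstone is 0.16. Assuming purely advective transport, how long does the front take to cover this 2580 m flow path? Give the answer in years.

Hydraulic gradient i = (297.39 − 280.98) / 2580 = 16.41 / 2580 = 0.006360.
Darcy flux q = K · i = 1.300 × 0.006360 = 0.008269 m/day.
Seepage velocity v = q / n_e = 0.008269 / 0.16 = 0.05168 m/day.
Travel time t = L / v = 2580 / 0.05168 = 49924 days = 136.7 years.

137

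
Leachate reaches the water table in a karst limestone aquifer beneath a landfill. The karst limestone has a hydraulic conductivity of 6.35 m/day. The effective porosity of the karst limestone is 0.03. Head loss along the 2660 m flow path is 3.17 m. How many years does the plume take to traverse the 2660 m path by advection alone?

28.9

Hydraulic gradient i = Δh / L = 3.17 / 2660 = 0.001192.
Darcy flux q = K · i = 6.350 × 0.001192 = 0.007567 m/day.
Seepage velocity v = q / n_e = 0.007567 / 0.03 = 0.2522 m/day.
Travel time t = L / v = 2660 / 0.2522 = 10545 days = 28.87 years.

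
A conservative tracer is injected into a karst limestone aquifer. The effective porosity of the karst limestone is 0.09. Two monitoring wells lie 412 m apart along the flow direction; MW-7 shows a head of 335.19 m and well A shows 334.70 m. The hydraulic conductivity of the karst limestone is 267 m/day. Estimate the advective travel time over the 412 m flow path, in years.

0.320

Hydraulic gradient i = (335.19 − 334.70) / 412 = 0.49 / 412 = 0.001189.
Darcy flux q = K · i = 267.0 × 0.001189 = 0.3175 m/day.
Seepage velocity v = q / n_e = 0.3175 / 0.09 = 3.528 m/day.
Travel time t = L / v = 412 / 3.528 = 116.8 days = 0.3197 years.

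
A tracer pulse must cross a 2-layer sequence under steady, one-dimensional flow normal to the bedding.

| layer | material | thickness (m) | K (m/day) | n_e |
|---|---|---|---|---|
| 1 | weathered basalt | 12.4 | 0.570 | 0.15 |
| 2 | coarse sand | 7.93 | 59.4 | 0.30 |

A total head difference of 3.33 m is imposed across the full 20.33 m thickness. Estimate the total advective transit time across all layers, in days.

27.9

With flow normal to the layers, continuity requires the same specific discharge q through every layer.
Σ(b_i/K_i) = 12.4/0.570 + 7.93/59.4 = 21.89 d.
q = Δh / Σ(b_i/K_i) = 3.33 / 21.89 = 0.1521 m/day.
In each layer the seepage velocity is v_i = q/n_i, so the layer transit time is t_i = b_i·n_i / q:
  layer 1 (weathered basalt): t_1 = 12.4 × 0.15 / 0.1521 = 12.23 d
  layer 2 (coarse sand): t_2 = 7.93 × 0.30 / 0.1521 = 15.64 d
Total t = Σ t_i = 27.86 days.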